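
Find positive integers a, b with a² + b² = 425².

We need a² + b² = 425² = 180625.
Trying: 87² + 416² = 7569 + 173056 = 180625 ✓

(87, 416, 425)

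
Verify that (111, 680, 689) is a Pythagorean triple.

Compute a² + b²:
111² + 680² = 12321 + 462400 = 474721
Compute c²:
689² = 474721
Since 474721 = 474721, it is a Pythagorean triple.

Yes, it is a Pythagorean triple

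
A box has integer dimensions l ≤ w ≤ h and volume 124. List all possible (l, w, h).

Iterate l from 1 to ⌊124^(1/3)⌋. For each l dividing 124, iterate w ≥ l with w dividing 124/l, and set h = 124/(l·w).
Triples found (4): (1×1×124), (1×2×62), (1×4×31), (2×2×31)

(1×1×124), (1×2×62), (1×4×31), (2×2×31)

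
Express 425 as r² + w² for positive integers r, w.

We need to find integers r, w > 0 such that r² + w² = 425.
Trying r = 5: w² = 425 - 5² = 425 - 25 = 400
w = 20
Check: 5² + 20² = 25 + 400 = 425 ✓

425 = 5² + 20²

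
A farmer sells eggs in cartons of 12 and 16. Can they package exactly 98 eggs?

We need non-negative a, b with 12a + 16b = 98.
gcd(12, 16) = 4, and 4 does not divide 98.
No integer solutions exist.

No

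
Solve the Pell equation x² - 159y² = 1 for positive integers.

We seek the smallest positive integers (x, y) with x² - 159y² = 1, i.e., x² = 159y² + 1.
Try successive y values:
y = 1: x² = 159·1² + 1 = 160, not a perfect square
y = 2: x² = 159·2² + 1 = 637, not a perfect square
y = 3: x² = 159·3² + 1 = 1432, not a perfect square
... continuing the search (or via continued fractions) ...
y = 105: x² = 159·105² + 1 = 1752976, x = 1324 ✓

Verify: 1324² - 159·105² = 1752976 - 1752975 = 1 ✓

x = 1324, y = 105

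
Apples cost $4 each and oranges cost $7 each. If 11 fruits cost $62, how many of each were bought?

Let a = apples, o = oranges.
a + o = 11
4a + 7o = 62
Substitute o = 11 - a:
4a + 7(11 - a) = 62
(4 - 7)a = 62 - 77
-3a = -15
a = 5, o = 11 - 5 = 6

Apples: 5, Oranges: 6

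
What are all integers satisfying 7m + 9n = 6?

Step 1: Compute gcd(7, 9) = 1.
Since 1 divides 6, solutions exist.

Step 2: Find a particular solution using extended Euclidean algorithm.
We get m₀ = 24, n₀ = -18.
Check: 7*24 + 9*-18 = 6 = 6 ✓

Step 3: Write the general solution.
m = 24 + (9/1)t = 24 + 9t
n = -18 - (7/1)t = -18 - 7t
for any integer t.

m = 24 + 9t, n = -18 - 7t for integer t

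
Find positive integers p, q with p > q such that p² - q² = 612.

Factor: p² - q² = (p+q)(p-q) = 612.
We need two factors of 612 with the same parity.
Use p+q = 306 and p-q = 2 (product 306·2 = 612).
Adding: 2p = 308, so p = 154.
Subtracting: 2q = 304, so q = 152.
Check: 154² - 152² = 23716 - 23104 = 612 ✓

p = 154, q = 152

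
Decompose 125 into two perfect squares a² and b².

We need to find integers a, b > 0 such that a² + b² = 125.
Trying a = 2: b² = 125 - 2² = 125 - 4 = 121
b = 11
Check: 2² + 11² = 4 + 121 = 125 ✓

125 = 2² + 11²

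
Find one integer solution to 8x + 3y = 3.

Step 1: Check solvability.
gcd(8, 3) = 1
Since 1 divides 3, solutions exist.

Step 2: Apply extended Euclidean algorithm to find gcd.
We find integers such that 8*x0 + 3*y0 = 1

Step 3: Scale the particular solution.
Multiply by 3/1 = 3:
x = -3, y = 9

Step 4: Verify.
8*(-3) + 3*(9) = 3 = 3 ✓

x = -3, y = 9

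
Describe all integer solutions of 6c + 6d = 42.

Step 1: Compute gcd(6, 6) = 6.
Since 6 divides 42, solutions exist.

Step 2: Find a particular solution using extended Euclidean algorithm.
We get c₀ = 0, d₀ = 7.
Check: 6*0 + 6*7 = 42 = 42 ✓

Step 3: Write the general solution.
c = 0 + (6/6)t = 0 + 1t
d = 7 - (6/6)t = 7 - 1t
for any integer t.

c = 0 + 1t, d = 7 - 1t for integer t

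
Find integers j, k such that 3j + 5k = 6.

Step 1: Check solvability.
gcd(3, 5) = 1
Since 1 divides 6, solutions exist.

Step 2: Apply extended Euclidean algorithm to find gcd.
We find integers such that 3*x0 + 5*y0 = 1

Step 3: Scale the particular solution.
Multiply by 6/1 = 6:
j = 12, k = -6

Step 4: Verify.
3*(12) + 5*(-6) = 6 = 6 ✓

j = 12, k = -6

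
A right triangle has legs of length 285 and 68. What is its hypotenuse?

c² = a² + b² = 285² + 68² = 81225 + 4624 = 85849
c = 293

293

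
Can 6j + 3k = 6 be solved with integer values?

Step 1: Compute gcd(6, 3).
gcd(6, 3) = 3

Step 2: Check divisibility.
Does 3 divide 6? 6 = 3 x 2, so yes.

By the theorem on linear Diophantine equations, 6j + 3k = 6 has integer solutions if and only if gcd(6, 3) divides 6. Since 3 | 6, solutions exist.

Yes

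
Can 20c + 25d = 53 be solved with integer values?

Step 1: Compute gcd(20, 25).
gcd(20, 25) = 5

Step 2: Check divisibility.
Does 5 divide 53? 53 = 5 x 10 + 3, so no.

By the theorem on linear Diophantine equations, 20c + 25d = 53 has integer solutions if and only if gcd(20, 25) divides 53. Since 5 does not divide 53, no solutions exist.

No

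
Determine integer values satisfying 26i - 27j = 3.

Step 1: Check solvability.
gcd(26, 27) = 1
Since 1 divides 3, solutions exist.

Step 2: Apply extended Euclidean algorithm to find gcd.
We find integers such that 26*x0 + 27*y0 = 1

Step 3: Scale the particular solution.
Multiply by 3/1 = 3:
i = -3, j = -3

Step 4: Verify.
26*(-3) - 27*(-3) = 3 = 3 ✓

i = -3, j = -3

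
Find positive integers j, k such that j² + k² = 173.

Search for j with 173 - j² a perfect square.
j = 2: 173 - 2² = 173 - 4 = 169 = 13² ✓
So j = 2, k = 13.

j = 2, k = 13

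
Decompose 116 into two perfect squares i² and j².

We need to find integers i, j > 0 such that i² + j² = 116.
Trying i = 4: j² = 116 - 4² = 116 - 16 = 100
j = 10
Check: 4² + 10² = 16 + 100 = 116 ✓

116 = 4² + 10²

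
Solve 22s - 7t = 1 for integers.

Step 1: Check solvability.
gcd(22, 7) = 1
Since 1 divides 1, solutions exist.

Step 2: Apply extended Euclidean algorithm to find gcd.
We find integers such that 22*x0 + 7*y0 = 1

Step 3: Scale the particular solution.
Multiply by 1/1 = 1:
s = 1, t = 3

Step 4: Verify.
22*(1) - 7*(3) = 1 = 1 ✓

s = 1, t = 3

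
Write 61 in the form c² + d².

We need to find integers c, d > 0 such that c² + d² = 61.
Trying c = 5: d² = 61 - 5² = 61 - 25 = 36
d = 6
Check: 5² + 6² = 25 + 36 = 61 ✓

61 = 5² + 6²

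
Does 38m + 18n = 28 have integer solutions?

Step 1: Compute gcd(38, 18).
gcd(38, 18) = 2

Step 2: Check divisibility.
Does 2 divide 28? 28 = 2 x 14, so yes.

By the theorem on linear Diophantine equations, 38m + 18n = 28 has integer solutions if and only if gcd(38, 18) divides 28. Since 2 | 28, solutions exist.

Yes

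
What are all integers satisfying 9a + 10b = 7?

Step 1: Compute gcd(9, 10) = 1.
Since 1 divides 7, solutions exist.

Step 2: Find a particular solution using extended Euclidean algorithm.
We get a₀ = -7, b₀ = 7.
Check: 9*-7 + 10*7 = 7 = 7 ✓

Step 3: Write the general solution.
a = -7 + (10/1)t = -7 + 10t
b = 7 - (9/1)t = 7 - 9t
for any integer t.

a = -7 + 10t, b = 7 - 9t for integer t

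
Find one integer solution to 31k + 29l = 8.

Step 1: Check solvability.
gcd(31, 29) = 1
Since 1 divides 8, solutions exist.

Step 2: Apply extended Euclidean algorithm to find gcd.
We find integers such that 31*x0 + 29*y0 = 1

Step 3: Scale the particular solution.
Multiply by 8/1 = 8:
k = -112, l = 120

Step 4: Verify.
31*(-112) + 29*(120) = 8 = 8 ✓

k = -112, l = 120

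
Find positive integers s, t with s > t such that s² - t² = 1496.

Factor: s² - t² = (s+t)(s-t) = 1496.
We need two factors of 1496 with the same parity.
Use s+t = 748 and s-t = 2 (product 748·2 = 1496).
Adding: 2s = 750, so s = 375.
Subtracting: 2t = 746, so t = 373.
Check: 375² - 373² = 140625 - 139129 = 1496 ✓

s = 375, t = 373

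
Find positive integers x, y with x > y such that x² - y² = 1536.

Factor: x² - y² = (x+y)(x-y) = 1536.
We need two factors of 1536 with the same parity.
Use x+y = 768 and x-y = 2 (product 768·2 = 1536).
Adding: 2x = 770, so x = 385.
Subtracting: 2y = 766, so y = 383.
Check: 385² - 383² = 148225 - 146689 = 1536 ✓

x = 385, y = 383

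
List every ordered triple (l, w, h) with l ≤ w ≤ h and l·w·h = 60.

Iterate l from 1 to ⌊60^(1/3)⌋. For each l dividing 60, iterate w ≥ l with w dividing 60/l, and set h = 60/(l·w).
Triples found (10): (1×1×60), (1×2×30), (1×3×20), (1×4×15), (1×5×12), (1×6×10), (2×2×15), (2×3×10), (2×5×6), (3×4×5)

(1×1×60), (1×2×30), (1×3×20), (1×4×15), (1×5×12), (1×6×10), (2×2×15), (2×3×10), (2×5×6), (3×4×5)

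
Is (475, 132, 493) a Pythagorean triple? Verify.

Compute a² + b² = 475² + 132² = 225625 + 17424 = 243049
Compute c² = 493² = 243049
Since 243049 = 243049, confirmed.

Yes, it is a Pythagorean triple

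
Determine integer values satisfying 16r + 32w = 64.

Step 1: Check solvability.
gcd(16, 32) = 16
Since 16 divides 64, solutions exist.

Step 2: Apply extended Euclidean algorithm to find gcd.
We find integers such that 16*x0 + 32*y0 = 16

Step 3: Scale the particular solution.
Multiply by 64/16 = 4:
r = 4, w = 0

Step 4: Verify.
16*(4) + 32*(0) = 64 = 64 ✓

r = 4, w = 0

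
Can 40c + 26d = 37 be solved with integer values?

Step 1: Compute gcd(40, 26).
gcd(40, 26) = 2

Step 2: Check divisibility.
Does 2 divide 37? 37 = 2 x 18 + 1, so no.

By the theorem on linear Diophantine equations, 40c + 26d = 37 has integer solutions if and only if gcd(40, 26) divides 37. Since 2 does not divide 37, no solutions exist.

No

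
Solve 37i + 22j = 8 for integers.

Step 1: Check solvability.
gcd(37, 22) = 1
Since 1 divides 8, solutions exist.

Step 2: Apply extended Euclidean algorithm to find gcd.
We find integers such that 37*x0 + 22*y0 = 1

Step 3: Scale the particular solution.
Multiply by 8/1 = 8:
i = 24, j = -40

Step 4: Verify.
37*(24) + 22*(-40) = 8 = 8 ✓

i = 24, j = -40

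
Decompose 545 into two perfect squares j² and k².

We need to find integers j, k > 0 such that j² + k² = 545.
Trying j = 4: k² = 545 - 4² = 545 - 16 = 529
k = 23
Check: 4² + 23² = 16 + 529 = 545 ✓

545 = 4² + 23²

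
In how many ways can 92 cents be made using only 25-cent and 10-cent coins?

We need non-negative integers (x, y) with 25x + 10y = 92.
For each x from 0 to 3, check if (92 - 25x) is a non-negative multiple of 10.
Solutions (x, y): none
Count: 0

0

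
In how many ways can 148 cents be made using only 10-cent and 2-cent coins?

We need non-negative integers (x, y) with 10x + 2y = 148.
For each x from 0 to 14, check if (148 - 10x) is a non-negative multiple of 2.
Solutions (x, y): (0,74), (1,69), (2,64), (3,59), ...
Count: 15

15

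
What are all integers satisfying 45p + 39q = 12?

Step 1: Compute gcd(45, 39) = 3.
Since 3 divides 12, solutions exist.

Step 2: Find a particular solution using extended Euclidean algorithm.
We get p₀ = -24, q₀ = 28.
Check: 45*-24 + 39*28 = 12 = 12 ✓

Step 3: Write the general solution.
p = -24 + (39/3)t = -24 + 13t
q = 28 - (45/3)t = 28 - 15t
for any integer t.

p = -24 + 13t, q = 28 - 15t for integer t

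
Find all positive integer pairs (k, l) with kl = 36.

The positive divisors of 36 are: 1, 2, 3, 4, 6, 9, 12, 18, 36.
Each divisor d gives the pair (d, 36/d):
(1, 36), (2, 18), (3, 12), (4, 9), (6, 6), (9, 4), (12, 3), (18, 2), (36, 1)

(1, 36), (2, 18), (3, 12), (4, 9), (6, 6), (9, 4), (12, 3), (18, 2), (36, 1)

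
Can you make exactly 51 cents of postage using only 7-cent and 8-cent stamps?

We need non-negative x, y with 7x + 8y = 51.
gcd(7, 8) = 1 divides 51, so integer solutions exist.
Search for a non-negative one: x = 5 gives 8y = 51 - 35 = 16, so y = 2.
Check: 7·5 + 8·2 = 51 ✓

Yes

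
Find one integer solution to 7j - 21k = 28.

Step 1: Check solvability.
gcd(7, 21) = 7
Since 7 divides 28, solutions exist.

Step 2: Apply extended Euclidean algorithm to find gcd.
We find integers such that 7*x0 + 21*y0 = 7

Step 3: Scale the particular solution.
Multiply by 28/7 = 4:
j = 4, k = 0

Step 4: Verify.
7*(4) - 21*(0) = 28 = 28 ✓

j = 4, k = 0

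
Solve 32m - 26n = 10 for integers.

Step 1: Check solvability.
gcd(32, 26) = 2
Since 2 divides 10, solutions exist.

Step 2: Apply extended Euclidean algorithm to find gcd.
We find integers such that 32*x0 + 26*y0 = 2

Step 3: Scale the particular solution.
Multiply by 10/2 = 5:
m = -20, n = -25

Step 4: Verify.
32*(-20) - 26*(-25) = 10 = 10 ✓

m = -20, n = -25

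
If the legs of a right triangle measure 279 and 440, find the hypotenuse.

c² = a² + b² = 279² + 440² = 77841 + 193600 = 271441
c = 521

521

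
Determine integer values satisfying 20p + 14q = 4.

Step 1: Check solvability.
gcd(20, 14) = 2
Since 2 divides 4, solutions exist.

Step 2: Apply extended Euclidean algorithm to find gcd.
We find integers such that 20*x0 + 14*y0 = 2

Step 3: Scale the particular solution.
Multiply by 4/2 = 2:
p = -4, q = 6

Step 4: Verify.
20*(-4) + 14*(6) = 4 = 4 ✓

p = -4, q = 6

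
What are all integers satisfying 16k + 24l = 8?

Step 1: Compute gcd(16, 24) = 8.
Since 8 divides 8, solutions exist.

Step 2: Find a particular solution using extended Euclidean algorithm.
We get k₀ = -1, l₀ = 1.
Check: 16*-1 + 24*1 = 8 = 8 ✓

Step 3: Write the general solution.
k = -1 + (24/8)t = -1 + 3t
l = 1 - (16/8)t = 1 - 2t
for any integer t.

k = -1 + 3t, l = 1 - 2t for integer t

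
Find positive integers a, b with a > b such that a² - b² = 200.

Factor: a² - b² = (a+b)(a-b) = 200.
We need two factors of 200 with the same parity.
Use a+b = 100 and a-b = 2 (product 100·2 = 200).
Adding: 2a = 102, so a = 51.
Subtracting: 2b = 98, so b = 49.
Check: 51² - 49² = 2601 - 2401 = 200 ✓

a = 51, b = 49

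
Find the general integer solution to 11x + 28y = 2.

Step 1: Compute gcd(11, 28) = 1.
Since 1 divides 2, solutions exist.

Step 2: Find a particular solution using extended Euclidean algorithm.
We get x₀ = -10, y₀ = 4.
Check: 11*-10 + 28*4 = 2 = 2 ✓

Step 3: Write the general solution.
x = -10 + (28/1)t = -10 + 28t
y = 4 - (11/1)t = 4 - 11t
for any integer t.

x = -10 + 28t, y = 4 - 11t for integer t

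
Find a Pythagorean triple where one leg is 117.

We need the other leg and hypotenuse such that 117² + x² = c².
Take x = 44, c = 125: 117² + 44² = 13689 + 1936 = 15625 = 125² ✓
Triple: (117, 44, 125)

(117, 44, 125)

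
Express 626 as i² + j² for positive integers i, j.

We need to find integers i, j > 0 such that i² + j² = 626.
Trying i = 1: j² = 626 - 1² = 626 - 1 = 625
j = 25
Check: 1² + 25² = 1 + 625 = 626 ✓

626 = 1² + 25²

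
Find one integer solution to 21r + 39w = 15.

Step 1: Check solvability.
gcd(21, 39) = 3
Since 3 divides 15, solutions exist.

Step 2: Apply extended Euclidean algorithm to find gcd.
We find integers such that 21*x0 + 39*y0 = 3

Step 3: Scale the particular solution.
Multiply by 15/3 = 5:
r = 10, w = -5

Step 4: Verify.
21*(10) + 39*(-5) = 15 = 15 ✓

r = 10, w = -5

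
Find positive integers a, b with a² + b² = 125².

We need a² + b² = 125² = 15625.
Trying: 117² + 44² = 13689 + 1936 = 15625 ✓

(117, 44, 125)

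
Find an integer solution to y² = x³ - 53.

Try small integer x values and check whether x³ - 53 is a perfect square.
x = 9: x³ - 53 = 9³ - 53 = 729 - 53 = 676
Is 676 a perfect square? 26² = 676 ✓
So (x, y) = (9, 26) is a solution.

x = 9, y = 26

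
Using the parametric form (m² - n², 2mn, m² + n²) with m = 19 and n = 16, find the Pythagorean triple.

a = m² - n² = 19² - 16² = 361 - 256 = 105
b = 2mn = 2·19·16 = 608
c = m² + n² = 361 + 256 = 617
Verify: 105² + 608² = 11025 + 369664 = 380689 = 617² ✓

(105, 608, 617)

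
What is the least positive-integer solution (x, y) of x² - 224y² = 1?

We seek the smallest positive integers (x, y) with x² - 224y² = 1, i.e., x² = 224y² + 1.
Try successive y values:
y = 1: x² = 224·1² + 1 = 225, x = 15 ✓

Verify: 15² - 224·1² = 225 - 224 = 1 ✓

x = 15, y = 1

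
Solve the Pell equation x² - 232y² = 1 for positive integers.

We seek the smallest positive integers (x, y) with x² - 232y² = 1, i.e., x² = 232y² + 1.
Try successive y values:
y = 1: x² = 232·1² + 1 = 233, not a perfect square
y = 2: x² = 232·2² + 1 = 929, not a perfect square
y = 3: x² = 232·3² + 1 = 2089, not a perfect square
... continuing the search (or via continued fractions) ...
y = 1287: x² = 232·1287² + 1 = 384277609, x = 19603 ✓

Verify: 19603² - 232·1287² = 384277609 - 384277608 = 1 ✓

x = 19603, y = 1287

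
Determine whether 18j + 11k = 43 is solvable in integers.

Step 1: Compute gcd(18, 11).
gcd(18, 11) = 1

Step 2: Check divisibility.
Does 1 divide 43? 43 = 1 x 43, so yes.

By the theorem on linear Diophantine equations, 18j + 11k = 43 has integer solutions if and only if gcd(18, 11) divides 43. Since 1 | 43, solutions exist.

Yes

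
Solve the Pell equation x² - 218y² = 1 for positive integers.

We seek the smallest positive integers (x, y) with x² - 218y² = 1, i.e., x² = 218y² + 1.
Try successive y values:
y = 1: x² = 218·1² + 1 = 219, not a perfect square
y = 2: x² = 218·2² + 1 = 873, not a perfect square
y = 3: x² = 218·3² + 1 = 1963, not a perfect square
... continuing the search (or via continued fractions) ...
y = 8534: x² = 218·8534² + 1 = 15876756009, x = 126003 ✓

Verify: 126003² - 218·8534² = 15876756009 - 15876756008 = 1 ✓

x = 126003, y = 8534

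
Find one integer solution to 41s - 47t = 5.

Step 1: Check solvability.
gcd(41, 47) = 1
Since 1 divides 5, solutions exist.

Step 2: Apply extended Euclidean algorithm to find gcd.
We find integers such that 41*x0 + 47*y0 = 1

Step 3: Scale the particular solution.
Multiply by 5/1 = 5:
s = -40, t = -35

Step 4: Verify.
41*(-40) - 47*(-35) = 5 = 5 ✓

s = -40, t = -35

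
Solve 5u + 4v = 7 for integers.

Step 1: Check solvability.
gcd(5, 4) = 1
Since 1 divides 7, solutions exist.

Step 2: Apply extended Euclidean algorithm to find gcd.
We find integers such that 5*x0 + 4*y0 = 1

Step 3: Scale the particular solution.
Multiply by 7/1 = 7:
u = 7, v = -7

Step 4: Verify.
5*(7) + 4*(-7) = 7 = 7 ✓

u = 7, v = -7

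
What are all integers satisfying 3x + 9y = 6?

Step 1: Compute gcd(3, 9) = 3.
Since 3 divides 6, solutions exist.

Step 2: Find a particular solution using extended Euclidean algorithm.
We get x₀ = 2, y₀ = 0.
Check: 3*2 + 9*0 = 6 = 6 ✓

Step 3: Write the general solution.
x = 2 + (9/3)t = 2 + 3t
y = 0 - (3/3)t = 0 - 1t
for any integer t.

x = 2 + 3t, y = 0 - 1t for integer t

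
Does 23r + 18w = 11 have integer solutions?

Step 1: Compute gcd(23, 18).
gcd(23, 18) = 1

Step 2: Check divisibility.
Does 1 divide 11? 11 = 1 x 11, so yes.

By the theorem on linear Diophantine equations, 23r + 18w = 11 has integer solutions if and only if gcd(23, 18) divides 11. Since 1 | 11, solutions exist.

Yes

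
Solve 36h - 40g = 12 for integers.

Step 1: Check solvability.
gcd(36, 40) = 4
Since 4 divides 12, solutions exist.

Step 2: Apply extended Euclidean algorithm to find gcd.
We find integers such that 36*x0 + 40*y0 = 4

Step 3: Scale the particular solution.
Multiply by 12/4 = 3:
h = -3, g = -3

Step 4: Verify.
36*(-3) - 40*(-3) = 12 = 12 ✓

h = -3, g = -3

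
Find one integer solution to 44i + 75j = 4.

Step 1: Check solvability.
gcd(44, 75) = 1
Since 1 divides 4, solutions exist.

Step 2: Apply extended Euclidean algorithm to find gcd.
We find integers such that 44*x0 + 75*y0 = 1

Step 3: Scale the particular solution.
Multiply by 4/1 = 4:
i = 116, j = -68

Step 4: Verify.
44*(116) + 75*(-68) = 4 = 4 ✓

i = 116, j = -68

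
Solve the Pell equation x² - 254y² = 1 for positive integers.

We seek the smallest positive integers (x, y) with x² - 254y² = 1, i.e., x² = 254y² + 1.
Try successive y values:
y = 1: x² = 254·1² + 1 = 255, not a perfect square
y = 2: x² = 254·2² + 1 = 1017, not a perfect square
y = 3: x² = 254·3² + 1 = 2287, not a perfect square
... continuing the search (or via continued fractions) ...
y = 16: x² = 254·16² + 1 = 65025, x = 255 ✓

Verify: 255² - 254·16² = 65025 - 65024 = 1 ✓

x = 255, y = 16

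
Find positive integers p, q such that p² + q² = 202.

Search for p with 202 - p² a perfect square.
p = 9: 202 - 9² = 202 - 81 = 121 = 11² ✓
So p = 9, q = 11.

p = 9, q = 11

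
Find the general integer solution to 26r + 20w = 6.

Step 1: Compute gcd(26, 20) = 2.
Since 2 divides 6, solutions exist.

Step 2: Find a particular solution using extended Euclidean algorithm.
We get r₀ = -9, w₀ = 12.
Check: 26*-9 + 20*12 = 6 = 6 ✓

Step 3: Write the general solution.
r = -9 + (20/2)t = -9 + 10t
w = 12 - (26/2)t = 12 - 13t
for any integer t.

r = -9 + 10t, w = 12 - 13t for integer t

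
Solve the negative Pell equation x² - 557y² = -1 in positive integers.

We need x² = 557y² - 1. Try successive y:
y = 1: x² = 557·1² - 1 = 556, not a perfect square
y = 2: x² = 557·2² - 1 = 2227, not a perfect square
y = 3: x² = 557·3² - 1 = 5012, not a perfect square
...
y = 5: x² = 557·5² - 1 = 13924 = 118² ✓
Check: 118² - 557·5² = 13924 - 13925 = -1 ✓

x = 118, y = 5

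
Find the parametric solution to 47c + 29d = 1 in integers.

Step 1: Compute gcd(47, 29) = 1.
Since 1 divides 1, solutions exist.

Step 2: Find a particular solution using extended Euclidean algorithm.
We get c₀ = -8, d₀ = 13.
Check: 47*-8 + 29*13 = 1 = 1 ✓

Step 3: Write the general solution.
c = -8 + (29/1)t = -8 + 29t
d = 13 - (47/1)t = 13 - 47t
for any integer t.

c = -8 + 29t, d = 13 - 47t for integer t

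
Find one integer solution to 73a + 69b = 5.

Step 1: Check solvability.
gcd(73, 69) = 1
Since 1 divides 5, solutions exist.

Step 2: Apply extended Euclidean algorithm to find gcd.
We find integers such that 73*x0 + 69*y0 = 1

Step 3: Scale the particular solution.
Multiply by 5/1 = 5:
a = -85, b = 90

Step 4: Verify.
73*(-85) + 69*(90) = 5 = 5 ✓

a = -85, b = 90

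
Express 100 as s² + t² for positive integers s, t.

We need to find integers s, t > 0 such that s² + t² = 100.
Trying s = 6: t² = 100 - 6² = 100 - 36 = 64
t = 8
Check: 6² + 8² = 36 + 64 = 100 ✓

100 = 6² + 8²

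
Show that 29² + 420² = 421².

Compute a² + b² = 29² + 420² = 841 + 176400 = 177241
Compute c² = 421² = 177241
Since 177241 = 177241, confirmed.

Yes, it is a Pythagorean triple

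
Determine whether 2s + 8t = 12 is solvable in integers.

Step 1: Compute gcd(2, 8).
gcd(2, 8) = 2

Step 2: Check divisibility.
Does 2 divide 12? 12 = 2 x 6, so yes.

By the theorem on linear Diophantine equations, 2s + 8t = 12 has integer solutions if and only if gcd(2, 8) divides 12. Since 2 | 12, solutions exist.

Yes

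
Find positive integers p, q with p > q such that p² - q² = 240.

Factor: p² - q² = (p+q)(p-q) = 240.
We need two factors of 240 with the same parity.
Use p+q = 120 and p-q = 2 (product 120·2 = 240).
Adding: 2p = 122, so p = 61.
Subtracting: 2q = 118, so q = 59.
Check: 61² - 59² = 3721 - 3481 = 240 ✓

p = 61, q = 59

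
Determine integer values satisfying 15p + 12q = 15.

Step 1: Check solvability.
gcd(15, 12) = 3
Since 3 divides 15, solutions exist.

Step 2: Apply extended Euclidean algorithm to find gcd.
We find integers such that 15*x0 + 12*y0 = 3

Step 3: Scale the particular solution.
Multiply by 15/3 = 5:
p = 5, q = -5

Step 4: Verify.
15*(5) + 12*(-5) = 15 = 15 ✓

p = 5, q = -5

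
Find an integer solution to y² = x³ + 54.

Try small integer x values and check whether x³ + 54 is a perfect square.
x = 3: x³ + 54 = 3³ + 54 = 27 + 54 = 81
Is 81 a perfect square? 9² = 81 ✓
So (x, y) = (3, 9) is a solution.

x = 3, y = 9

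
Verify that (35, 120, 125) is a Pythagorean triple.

Compute a² + b² = 35² + 120² = 1225 + 14400 = 15625
Compute c² = 125² = 15625
Since 15625 = 15625, confirmed.

Yes, it is a Pythagorean triple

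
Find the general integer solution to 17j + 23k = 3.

Step 1: Compute gcd(17, 23) = 1.
Since 1 divides 3, solutions exist.

Step 2: Find a particular solution using extended Euclidean algorithm.
We get j₀ = -12, k₀ = 9.
Check: 17*-12 + 23*9 = 3 = 3 ✓

Step 3: Write the general solution.
j = -12 + (23/1)t = -12 + 23t
k = 9 - (17/1)t = 9 - 17t
for any integer t.

j = -12 + 23t, k = 9 - 17t for integer t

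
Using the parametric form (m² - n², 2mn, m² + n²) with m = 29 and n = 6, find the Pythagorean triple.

a = m² - n² = 29² - 6² = 841 - 36 = 805
b = 2mn = 2·29·6 = 348
c = m² + n² = 841 + 36 = 877
Verify: 805² + 348² = 648025 + 121104 = 769129 = 877² ✓

(805, 348, 877)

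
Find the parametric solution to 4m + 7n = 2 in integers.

Step 1: Compute gcd(4, 7) = 1.
Since 1 divides 2, solutions exist.

Step 2: Find a particular solution using extended Euclidean algorithm.
We get m₀ = 4, n₀ = -2.
Check: 4*4 + 7*-2 = 2 = 2 ✓

Step 3: Write the general solution.
m = 4 + (7/1)t = 4 + 7t
n = -2 - (4/1)t = -2 - 4t
for any integer t.

m = 4 + 7t, n = -2 - 4t for integer t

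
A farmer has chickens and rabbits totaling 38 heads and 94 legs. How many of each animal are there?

Let c = chickens, r = rabbits.
Heads: c + r = 38
Legs: 2c + 4r = 94
From the first equation, c = 38 - r. Substitute:
2(38 - r) + 4r = 94
76 + 2r = 94
r = (94 - 76)/2 = 9
c = 38 - 9 = 29

Chickens: 29, Rabbits: 9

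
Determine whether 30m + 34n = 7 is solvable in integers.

Step 1: Compute gcd(30, 34).
gcd(30, 34) = 2

Step 2: Check divisibility.
Does 2 divide 7? 7 = 2 x 3 + 1, so no.

By the theorem on linear Diophantine equations, 30m + 34n = 7 has integer solutions if and only if gcd(30, 34) divides 7. Since 2 does not divide 7, no solutions exist.

No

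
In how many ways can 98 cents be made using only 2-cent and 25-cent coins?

We need non-negative integers (x, y) with 2x + 25y = 98.
For each x from 0 to 49, check if (98 - 2x) is a non-negative multiple of 25.
Solutions (x, y): (24,2), (49,0)
Count: 2

2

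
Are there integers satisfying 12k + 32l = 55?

Step 1: Compute gcd(12, 32).
gcd(12, 32) = 4

Step 2: Check divisibility.
Does 4 divide 55? 55 = 4 x 13 + 3, so no.

By the theorem on linear Diophantine equations, 12k + 32l = 55 has integer solutions if and only if gcd(12, 32) divides 55. Since 4 does not divide 55, no solutions exist.

No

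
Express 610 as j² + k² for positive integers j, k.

We need to find integers j, k > 0 such that j² + k² = 610.
Trying j = 9: k² = 610 - 9² = 610 - 81 = 529
k = 23
Check: 9² + 23² = 81 + 529 = 610 ✓

610 = 9² + 23²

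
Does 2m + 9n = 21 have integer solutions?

Step 1: Compute gcd(2, 9).
gcd(2, 9) = 1

Step 2: Check divisibility.
Does 1 divide 21? 21 = 1 x 21, so yes.

By the theorem on linear Diophantine equations, 2m + 9n = 21 has integer solutions if and only if gcd(2, 9) divides 21. Since 1 | 21, solutions exist.

Yes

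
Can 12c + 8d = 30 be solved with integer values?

Step 1: Compute gcd(12, 8).
gcd(12, 8) = 4

Step 2: Check divisibility.
Does 4 divide 30? 30 = 4 x 7 + 2, so no.

By the theorem on linear Diophantine equations, 12c + 8d = 30 has integer solutions if and only if gcd(12, 8) divides 30. Since 4 does not divide 30, no solutions exist.

No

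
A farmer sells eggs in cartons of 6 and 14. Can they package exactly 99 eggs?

We need non-negative a, b with 6a + 14b = 99.
gcd(6, 14) = 2, and 2 does not divide 99.
No integer solutions exist.

No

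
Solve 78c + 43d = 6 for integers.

Step 1: Check solvability.
gcd(78, 43) = 1
Since 1 divides 6, solutions exist.

Step 2: Apply extended Euclidean algorithm to find gcd.
We find integers such that 78*x0 + 43*y0 = 1

Step 3: Scale the particular solution.
Multiply by 6/1 = 6:
c = 96, d = -174

Step 4: Verify.
78*(96) + 43*(-174) = 6 = 6 ✓

c = 96, d = -174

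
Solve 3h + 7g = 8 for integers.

Step 1: Check solvability.
gcd(3, 7) = 1
Since 1 divides 8, solutions exist.

Step 2: Apply extended Euclidean algorithm to find gcd.
We find integers such that 3*x0 + 7*y0 = 1

Step 3: Scale the particular solution.
Multiply by 8/1 = 8:
h = -16, g = 8

Step 4: Verify.
3*(-16) + 7*(8) = 8 = 8 ✓

h = -16, g = 8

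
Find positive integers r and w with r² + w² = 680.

We need to find integers r, w > 0 such that r² + w² = 680.
Trying r = 2: w² = 680 - 2² = 680 - 4 = 676
w = 26
Check: 2² + 26² = 4 + 676 = 680 ✓

680 = 2² + 26²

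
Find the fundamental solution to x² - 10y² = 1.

We seek the smallest positive integers (x, y) with x² - 10y² = 1, i.e., x² = 10y² + 1.
Try successive y values:
y = 1: x² = 10·1² + 1 = 11, not a perfect square
y = 2: x² = 10·2² + 1 = 41, not a perfect square
y = 3: x² = 10·3² + 1 = 91, not a perfect square
... continuing the search (or via continued fractions) ...
y = 6: x² = 10·6² + 1 = 361, x = 19 ✓

Verify: 19² - 10·6² = 361 - 360 = 1 ✓

x = 19, y = 6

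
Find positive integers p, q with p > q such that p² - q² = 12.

Factor: p² - q² = (p+q)(p-q) = 12.
We need two factors of 12 with the same parity.
Use p+q = 6 and p-q = 2 (product 6·2 = 12).
Adding: 2p = 8, so p = 4.
Subtracting: 2q = 4, so q = 2.
Check: 4² - 2² = 16 - 4 = 12 ✓

p = 4, q = 2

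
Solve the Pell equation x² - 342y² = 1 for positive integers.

We seek the smallest positive integers (x, y) with x² - 342y² = 1, i.e., x² = 342y² + 1.
Try successive y values:
y = 1: x² = 342·1² + 1 = 343, not a perfect square
y = 2: x² = 342·2² + 1 = 1369, x = 37 ✓

Verify: 37² - 342·2² = 1369 - 1368 = 1 ✓

x = 37, y = 2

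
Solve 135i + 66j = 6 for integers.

Step 1: Check solvability.
gcd(135, 66) = 3
Since 3 divides 6, solutions exist.

Step 2: Apply extended Euclidean algorithm to find gcd.
We find integers such that 135*x0 + 66*y0 = 3

Step 3: Scale the particular solution.
Multiply by 6/3 = 2:
i = 2, j = -4

Step 4: Verify.
135*(2) + 66*(-4) = 6 = 6 ✓

i = 2, j = -4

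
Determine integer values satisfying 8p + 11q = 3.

Step 1: Check solvability.
gcd(8, 11) = 1
Since 1 divides 3, solutions exist.

Step 2: Apply extended Euclidean algorithm to find gcd.
We find integers such that 8*x0 + 11*y0 = 1

Step 3: Scale the particular solution.
Multiply by 3/1 = 3:
p = -12, q = 9

Step 4: Verify.
8*(-12) + 11*(9) = 3 = 3 ✓

p = -12, q = 9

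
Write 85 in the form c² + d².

We need to find integers c, d > 0 such that c² + d² = 85.
Trying c = 2: d² = 85 - 2² = 85 - 4 = 81
d = 9
Check: 2² + 9² = 4 + 81 = 85 ✓

85 = 2² + 9²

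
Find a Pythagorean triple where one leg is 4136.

We need the other leg and hypotenuse such that 4136² + x² = c².
Take x = 8352, c = 9320: 4136² + 8352² = 17106496 + 69755904 = 86862400 = 9320² ✓
Triple: (4136, 8352, 9320)

(4136, 8352, 9320)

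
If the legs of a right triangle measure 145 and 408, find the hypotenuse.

c² = a² + b² = 145² + 408² = 21025 + 166464 = 187489
c = 433

433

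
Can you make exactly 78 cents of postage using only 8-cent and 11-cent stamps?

We need non-negative x, y with 8x + 11y = 78.
gcd(8, 11) = 1 divides 78, so integer solutions exist.
Search for a non-negative one: x = 7 gives 11y = 78 - 56 = 22, so y = 2.
Check: 8·7 + 11·2 = 78 ✓

Yes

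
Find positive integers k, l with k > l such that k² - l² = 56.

Factor: k² - l² = (k+l)(k-l) = 56.
We need two factors of 56 with the same parity.
Use k+l = 28 and k-l = 2 (product 28·2 = 56).
Adding: 2k = 30, so k = 15.
Subtracting: 2l = 26, so l = 13.
Check: 15² - 13² = 225 - 169 = 56 ✓

k = 15, l = 13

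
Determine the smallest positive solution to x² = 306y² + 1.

We seek the smallest positive integers (x, y) with x² - 306y² = 1, i.e., x² = 306y² + 1.
Try successive y values:
y = 1: x² = 306·1² + 1 = 307, not a perfect square
y = 2: x² = 306·2² + 1 = 1225, x = 35 ✓

Verify: 35² - 306·2² = 1225 - 1224 = 1 ✓

x = 35, y = 2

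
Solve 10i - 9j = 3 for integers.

Step 1: Check solvability.
gcd(10, 9) = 1
Since 1 divides 3, solutions exist.

Step 2: Apply extended Euclidean algorithm to find gcd.
We find integers such that 10*x0 + 9*y0 = 1

Step 3: Scale the particular solution.
Multiply by 3/1 = 3:
i = 3, j = 3

Step 4: Verify.
10*(3) - 9*(3) = 3 = 3 ✓

i = 3, j = 3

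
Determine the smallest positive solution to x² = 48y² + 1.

We seek the smallest positive integers (x, y) with x² - 48y² = 1, i.e., x² = 48y² + 1.
Try successive y values:
y = 1: x² = 48·1² + 1 = 49, x = 7 ✓

Verify: 7² - 48·1² = 49 - 48 = 1 ✓

x = 7, y = 1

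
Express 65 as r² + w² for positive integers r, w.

We need to find integers r, w > 0 such that r² + w² = 65.
Trying r = 1: w² = 65 - 1² = 65 - 1 = 64
w = 8
Check: 1² + 8² = 1 + 64 = 65 ✓

65 = 1² + 8²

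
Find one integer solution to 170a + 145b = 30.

Step 1: Check solvability.
gcd(170, 145) = 5
Since 5 divides 30, solutions exist.

Step 2: Apply extended Euclidean algorithm to find gcd.
We find integers such that 170*x0 + 145*y0 = 5

Step 3: Scale the particular solution.
Multiply by 30/5 = 6:
a = 36, b = -42

Step 4: Verify.
170*(36) + 145*(-42) = 30 = 30 ✓

a = 36, b = -42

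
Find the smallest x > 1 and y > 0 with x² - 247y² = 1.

We seek the smallest positive integers (x, y) with x² - 247y² = 1, i.e., x² = 247y² + 1.
Try successive y values:
y = 1: x² = 247·1² + 1 = 248, not a perfect square
y = 2: x² = 247·2² + 1 = 989, not a perfect square
y = 3: x² = 247·3² + 1 = 2224, not a perfect square
... continuing the search (or via continued fractions) ...
y = 5427: x² = 247·5427² + 1 = 7274725264, x = 85292 ✓

Verify: 85292² - 247·5427² = 7274725264 - 7274725263 = 1 ✓

x = 85292, y = 5427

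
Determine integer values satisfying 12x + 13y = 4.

Step 1: Check solvability.
gcd(12, 13) = 1
Since 1 divides 4, solutions exist.

Step 2: Apply extended Euclidean algorithm to find gcd.
We find integers such that 12*x0 + 13*y0 = 1

Step 3: Scale the particular solution.
Multiply by 4/1 = 4:
x = -4, y = 4

Step 4: Verify.
12*(-4) + 13*(4) = 4 = 4 ✓

x = -4, y = 4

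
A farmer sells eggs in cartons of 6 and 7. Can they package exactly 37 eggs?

We need non-negative a, b with 6a + 7b = 37.
gcd(6, 7) = 1 divides 37.
Try a = 5: 7b = 37 - 30 = 7, so b = 1.
One way: 5 cartons of 6 and 1 cartons of 7.

Yes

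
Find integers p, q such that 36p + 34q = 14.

Step 1: Check solvability.
gcd(36, 34) = 2
Since 2 divides 14, solutions exist.

Step 2: Apply extended Euclidean algorithm to find gcd.
We find integers such that 36*x0 + 34*y0 = 2

Step 3: Scale the particular solution.
Multiply by 14/2 = 7:
p = 7, q = -7

Step 4: Verify.
36*(7) + 34*(-7) = 14 = 14 ✓

p = 7, q = -7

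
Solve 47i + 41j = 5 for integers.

Step 1: Check solvability.
gcd(47, 41) = 1
Since 1 divides 5, solutions exist.

Step 2: Apply extended Euclidean algorithm to find gcd.
We find integers such that 47*x0 + 41*y0 = 1

Step 3: Scale the particular solution.
Multiply by 5/1 = 5:
i = 35, j = -40

Step 4: Verify.
47*(35) + 41*(-40) = 5 = 5 ✓

i = 35, j = -40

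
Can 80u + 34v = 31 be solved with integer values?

Step 1: Compute gcd(80, 34).
gcd(80, 34) = 2

Step 2: Check divisibility.
Does 2 divide 31? 31 = 2 x 15 + 1, so no.

By the theorem on linear Diophantine equations, 80u + 34v = 31 has integer solutions if and only if gcd(80, 34) divides 31. Since 2 does not divide 31, no solutions exist.

No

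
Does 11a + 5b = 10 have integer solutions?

Step 1: Compute gcd(11, 5).
gcd(11, 5) = 1

Step 2: Check divisibility.
Does 1 divide 10? 10 = 1 x 10, so yes.

By the theorem on linear Diophantine equations, 11a + 5b = 10 has integer solutions if and only if gcd(11, 5) divides 10. Since 1 | 10, solutions exist.

Yes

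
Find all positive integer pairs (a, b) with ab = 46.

The positive divisors of 46 are: 1, 2, 23, 46.
Each divisor d gives the pair (d, 46/d):
(1, 46), (2, 23), (23, 2), (46, 1)

(1, 46), (2, 23), (23, 2), (46, 1)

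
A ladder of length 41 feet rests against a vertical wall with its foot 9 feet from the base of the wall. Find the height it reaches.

The ladder, wall, and ground form a right triangle with hypotenuse 41 and one leg 9.
By the Pythagorean theorem: h² = 41² - 9² = 1681 - 81 = 1600
h = √1600 = 40 feet

40 feet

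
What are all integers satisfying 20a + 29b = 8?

Step 1: Compute gcd(20, 29) = 1.
Since 1 divides 8, solutions exist.

Step 2: Find a particular solution using extended Euclidean algorithm.
We get a₀ = -104, b₀ = 72.
Check: 20*-104 + 29*72 = 8 = 8 ✓

Step 3: Write the general solution.
a = -104 + (29/1)t = -104 + 29t
b = 72 - (20/1)t = 72 - 20t
for any integer t.

a = -104 + 29t, b = 72 - 20t for integer t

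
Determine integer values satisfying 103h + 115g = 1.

Step 1: Check solvability.
gcd(103, 115) = 1
Since 1 divides 1, solutions exist.

Step 2: Apply extended Euclidean algorithm to find gcd.
We find integers such that 103*x0 + 115*y0 = 1

Step 3: Scale the particular solution.
Multiply by 1/1 = 1:
h = -48, g = 43

Step 4: Verify.
103*(-48) + 115*(43) = 1 = 1 ✓

h = -48, g = 43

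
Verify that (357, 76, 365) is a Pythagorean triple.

Compute a² + b² = 357² + 76² = 127449 + 5776 = 133225
Compute c² = 365² = 133225
Since 133225 = 133225, confirmed.

Yes, it is a Pythagorean triple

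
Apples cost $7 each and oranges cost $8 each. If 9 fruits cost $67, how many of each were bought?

Let a = apples, o = oranges.
a + o = 9
7a + 8o = 67
Substitute o = 9 - a:
7a + 8(9 - a) = 67
(7 - 8)a = 67 - 72
-1a = -5
a = 5, o = 9 - 5 = 4

Apples: 5, Oranges: 4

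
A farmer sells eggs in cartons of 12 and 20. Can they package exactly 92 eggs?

We need non-negative a, b with 12a + 20b = 92.
gcd(12, 20) = 4 divides 92.
Try a = 1: 20b = 92 - 12 = 80, so b = 4.
One way: 1 cartons of 12 and 4 cartons of 20.

Yes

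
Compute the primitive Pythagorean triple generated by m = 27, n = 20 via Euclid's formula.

a = m² - n² = 729 - 400 = 329
b = 2mn = 2·27·20 = 1080
c = m² + n² = 729 + 400 = 1129
Verify: 329² + 1080² = 108241 + 1166400 = 1274641 = 1129² ✓

(329, 1080, 1129)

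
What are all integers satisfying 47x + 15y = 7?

Step 1: Compute gcd(47, 15) = 1.
Since 1 divides 7, solutions exist.

Step 2: Find a particular solution using extended Euclidean algorithm.
We get x₀ = -49, y₀ = 154.
Check: 47*-49 + 15*154 = 7 = 7 ✓

Step 3: Write the general solution.
x = -49 + (15/1)t = -49 + 15t
y = 154 - (47/1)t = 154 - 47t
for any integer t.

x = -49 + 15t, y = 154 - 47t for integer t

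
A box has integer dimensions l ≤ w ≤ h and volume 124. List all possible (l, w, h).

Iterate l from 1 to ⌊124^(1/3)⌋. For each l dividing 124, iterate w ≥ l with w dividing 124/l, and set h = 124/(l·w).
Triples found (4): (1×1×124), (1×2×62), (1×4×31), (2×2×31)

(1×1×124), (1×2×62), (1×4×31), (2×2×31)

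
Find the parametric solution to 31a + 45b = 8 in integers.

Step 1: Compute gcd(31, 45) = 1.
Since 1 divides 8, solutions exist.

Step 2: Find a particular solution using extended Euclidean algorithm.
We get a₀ = 128, b₀ = -88.
Check: 31*128 + 45*-88 = 8 = 8 ✓

Step 3: Write the general solution.
a = 128 + (45/1)t = 128 + 45t
b = -88 - (31/1)t = -88 - 31t
for any integer t.

a = 128 + 45t, b = -88 - 31t for integer t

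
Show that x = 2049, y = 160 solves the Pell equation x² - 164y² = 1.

Compute x² = 2049² = 4198401
Compute 164y² = 164·160² = 164·25600 = 4198400
x² - 164y² = 4198401 - 4198400 = 1
Since this equals 1, (2049, 160) is a solution.

Yes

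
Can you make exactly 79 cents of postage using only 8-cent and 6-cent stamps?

We need non-negative x, y with 8x + 6y = 79.
gcd(8, 6) = 2, and 2 does not divide 79.
No integer solutions exist, so certainly no non-negative ones.

No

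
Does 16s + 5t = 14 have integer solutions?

Step 1: Compute gcd(16, 5).
gcd(16, 5) = 1

Step 2: Check divisibility.
Does 1 divide 14? 14 = 1 x 14, so yes.

By the theorem on linear Diophantine equations, 16s + 5t = 14 has integer solutions if and only if gcd(16, 5) divides 14. Since 1 | 14, solutions exist.

Yes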